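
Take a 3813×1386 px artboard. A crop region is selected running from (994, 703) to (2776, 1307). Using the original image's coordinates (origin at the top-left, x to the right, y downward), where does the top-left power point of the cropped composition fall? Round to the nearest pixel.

Crop width = 2776 − 994 = 1782 px; one third is 594.00 px.
Crop height = 1307 − 703 = 604 px; one third is 201.33 px.
The top-left point is one-third across and one-third down within the crop:
x = 994 + 1 × 594.00 ≈ 1588; y = 703 + 1 × 201.33 ≈ 904.

x = 1588 px, y = 904 px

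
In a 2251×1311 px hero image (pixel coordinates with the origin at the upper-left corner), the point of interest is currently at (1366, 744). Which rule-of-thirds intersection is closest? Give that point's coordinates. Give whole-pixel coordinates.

Third lines: x ∈ {750, 1501}, y ∈ {437, 874}.
1366 is closer to x = 1501; 744 is closer to y = 874.
So the nearest intersection is the lower-right power point.

(1501, 874)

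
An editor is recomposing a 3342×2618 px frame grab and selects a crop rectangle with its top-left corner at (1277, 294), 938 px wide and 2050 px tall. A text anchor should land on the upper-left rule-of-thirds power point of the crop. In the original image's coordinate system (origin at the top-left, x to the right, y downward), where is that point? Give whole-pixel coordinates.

One third of the crop width 938 is 312.67 px.
One third of the crop height 2050 is 683.33 px.
The upper-left point is one-third across and one-third down within the crop:
x = 1277 + 1 × 312.67 ≈ 1590; y = 294 + 1 × 683.33 ≈ 977.

(1590, 977)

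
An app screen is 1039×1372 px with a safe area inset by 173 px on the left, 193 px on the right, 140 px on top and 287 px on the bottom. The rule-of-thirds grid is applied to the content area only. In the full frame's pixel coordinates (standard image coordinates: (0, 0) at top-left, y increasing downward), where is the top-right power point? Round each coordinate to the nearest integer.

x = 622 px, y = 455 px

Content width = 1039 − 173 − 193 = 673 px; content height = 1372 − 140 − 287 = 945 px.
Top-right is two-thirds across and one-third down within the content area.
x = 173 + 2 × 673/3 = 173 + 448.67 ≈ 622
y = 140 + 1 × 945/3 = 140 + 315.00 ≈ 455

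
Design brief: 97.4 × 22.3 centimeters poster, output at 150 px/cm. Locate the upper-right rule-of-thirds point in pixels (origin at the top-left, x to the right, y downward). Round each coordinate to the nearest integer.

(9740, 1115)

In pixels the canvas is 97.4 × 150 = 14610 wide and 22.3 × 150 = 3345 tall.
The upper-right point is two-thirds across and one-third down:
x = 2 × 14610/3 ≈ 9740; y = 1 × 3345/3 ≈ 1115.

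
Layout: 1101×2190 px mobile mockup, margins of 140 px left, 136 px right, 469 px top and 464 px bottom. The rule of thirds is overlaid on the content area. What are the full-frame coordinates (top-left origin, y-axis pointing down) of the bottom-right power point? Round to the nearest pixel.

x = 690 px, y = 1307 px

Content width = 1101 − 140 − 136 = 825 px; content height = 2190 − 469 − 464 = 1257 px.
Bottom-right is two-thirds across and two-thirds down within the content area.
x = 140 + 2 × 825/3 = 140 + 550.00 ≈ 690
y = 469 + 2 × 1257/3 = 469 + 838.00 ≈ 1307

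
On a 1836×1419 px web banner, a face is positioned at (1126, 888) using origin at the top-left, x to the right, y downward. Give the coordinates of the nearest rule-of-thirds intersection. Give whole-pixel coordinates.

Third lines: x ∈ {612, 1224}, y ∈ {473, 946}.
1126 is closer to x = 1224; 888 is closer to y = 946.
So the nearest intersection is the lower-right power point.

(1224, 946)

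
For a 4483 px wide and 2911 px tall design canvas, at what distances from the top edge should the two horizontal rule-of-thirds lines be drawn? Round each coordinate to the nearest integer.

970 px and 1941 px

2911 / 3 = 970.33, so the horizontal lines sit at one and two thirds of 2911.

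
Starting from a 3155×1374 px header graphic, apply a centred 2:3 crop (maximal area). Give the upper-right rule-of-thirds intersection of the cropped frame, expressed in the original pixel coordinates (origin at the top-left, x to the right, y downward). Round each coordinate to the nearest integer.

(1730, 458)

3155/1374 > 2/3, so the 2:3 crop keeps the full height 1374 and trims width to 1374 × 2/3 = 916.00 px.
Left offset = (3155 − 916.00)/2 = 1119.50 px; top offset = 0.
Upper-right is two-thirds across and one-third down within the crop:
x = 1119.50 + 2 × 916.00/3 ≈ 1730; y = 0.00 + 1 × 1374.00/3 ≈ 458.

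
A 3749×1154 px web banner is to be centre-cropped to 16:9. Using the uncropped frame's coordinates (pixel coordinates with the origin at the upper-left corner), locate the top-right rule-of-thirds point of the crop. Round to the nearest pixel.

3749/1154 > 16/9, so the 16:9 crop keeps the full height 1154 and trims width to 1154 × 16/9 = 2051.56 px.
Left offset = (3749 − 2051.56)/2 = 848.72 px; top offset = 0.
Top-right is two-thirds across and one-third down within the crop:
x = 848.72 + 2 × 2051.56/3 ≈ 2216; y = 0.00 + 1 × 1154.00/3 ≈ 385.

x = 2216 px, y = 385 px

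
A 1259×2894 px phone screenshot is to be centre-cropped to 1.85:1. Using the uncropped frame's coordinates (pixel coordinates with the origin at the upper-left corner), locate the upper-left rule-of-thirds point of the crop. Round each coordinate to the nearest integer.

x = 420 px, y = 1334 px

1259/2894 < 1.85/1, so the 1.85:1 crop keeps the full width 1259 and trims height to 1259 × 1/1.85 = 680.54 px.
Top offset = (2894 − 680.54)/2 = 1106.73 px; left offset = 0.
Upper-left is one-third across and one-third down within the crop:
x = 0.00 + 1 × 1259.00/3 ≈ 420; y = 1106.73 + 1 × 680.54/3 ≈ 1334.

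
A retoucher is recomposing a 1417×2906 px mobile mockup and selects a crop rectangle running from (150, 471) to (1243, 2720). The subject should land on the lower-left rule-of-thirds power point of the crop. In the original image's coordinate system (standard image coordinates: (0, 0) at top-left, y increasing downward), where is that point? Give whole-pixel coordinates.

(514, 1970)

Crop width = 1243 − 150 = 1093 px; one third is 364.33 px.
Crop height = 2720 − 471 = 2249 px; one third is 749.67 px.
The lower-left point is one-third across and two-thirds down within the crop:
x = 150 + 1 × 364.33 ≈ 514; y = 471 + 2 × 749.67 ≈ 1970.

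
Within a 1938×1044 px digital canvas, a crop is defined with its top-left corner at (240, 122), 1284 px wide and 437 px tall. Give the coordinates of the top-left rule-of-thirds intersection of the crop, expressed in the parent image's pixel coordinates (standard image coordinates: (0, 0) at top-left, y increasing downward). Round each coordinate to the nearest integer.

x = 668 px, y = 268 px

One third of the crop width 1284 is 428.00 px.
One third of the crop height 437 is 145.67 px.
The top-left point is one-third across and one-third down within the crop:
x = 240 + 1 × 428.00 ≈ 668; y = 122 + 1 × 145.67 ≈ 268.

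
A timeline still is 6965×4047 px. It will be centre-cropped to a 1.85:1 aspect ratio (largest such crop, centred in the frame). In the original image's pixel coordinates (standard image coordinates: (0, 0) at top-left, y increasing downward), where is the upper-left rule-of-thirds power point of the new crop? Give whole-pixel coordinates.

x = 2322 px, y = 1396 px

6965/4047 < 1.85/1, so the 1.85:1 crop keeps the full width 6965 and trims height to 6965 × 1/1.85 = 3764.86 px.
Top offset = (4047 − 3764.86)/2 = 141.07 px; left offset = 0.
Upper-left is one-third across and one-third down within the crop:
x = 0.00 + 1 × 6965.00/3 ≈ 2322; y = 141.07 + 1 × 3764.86/3 ≈ 1396.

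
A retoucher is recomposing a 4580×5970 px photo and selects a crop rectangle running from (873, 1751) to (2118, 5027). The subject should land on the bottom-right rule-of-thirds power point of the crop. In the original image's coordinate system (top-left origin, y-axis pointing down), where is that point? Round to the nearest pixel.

(1703, 3935)

Crop width = 2118 − 873 = 1245 px; one third is 415.00 px.
Crop height = 5027 − 1751 = 3276 px; one third is 1092.00 px.
The bottom-right point is two-thirds across and two-thirds down within the crop:
x = 873 + 2 × 415.00 ≈ 1703; y = 1751 + 2 × 1092.00 ≈ 3935.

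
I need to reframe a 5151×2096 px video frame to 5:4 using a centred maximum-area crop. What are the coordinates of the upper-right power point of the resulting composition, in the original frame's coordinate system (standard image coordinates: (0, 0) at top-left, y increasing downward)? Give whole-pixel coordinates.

5151/2096 > 5/4, so the 5:4 crop keeps the full height 2096 and trims width to 2096 × 5/4 = 2620.00 px.
Left offset = (5151 − 2620.00)/2 = 1265.50 px; top offset = 0.
Upper-right is two-thirds across and one-third down within the crop:
x = 1265.50 + 2 × 2620.00/3 ≈ 3012; y = 0.00 + 1 × 2096.00/3 ≈ 699.

x = 3012 px, y = 699 px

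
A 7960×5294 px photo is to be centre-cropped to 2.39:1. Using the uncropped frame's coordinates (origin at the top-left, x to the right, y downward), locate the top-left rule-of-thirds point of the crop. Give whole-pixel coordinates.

7960/5294 < 2.39/1, so the 2.39:1 crop keeps the full width 7960 and trims height to 7960 × 1/2.39 = 3330.54 px.
Top offset = (5294 − 3330.54)/2 = 981.73 px; left offset = 0.
Top-left is one-third across and one-third down within the crop:
x = 0.00 + 1 × 7960.00/3 ≈ 2653; y = 981.73 + 1 × 3330.54/3 ≈ 2092.

x = 2653 px, y = 2092 px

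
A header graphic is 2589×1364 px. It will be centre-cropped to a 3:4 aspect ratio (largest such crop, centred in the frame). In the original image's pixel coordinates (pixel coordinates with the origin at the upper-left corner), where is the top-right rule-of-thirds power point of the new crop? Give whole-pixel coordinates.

x = 1465 px, y = 455 px

2589/1364 > 3/4, so the 3:4 crop keeps the full height 1364 and trims width to 1364 × 3/4 = 1023.00 px.
Left offset = (2589 − 1023.00)/2 = 783.00 px; top offset = 0.
Top-right is two-thirds across and one-third down within the crop:
x = 783.00 + 2 × 1023.00/3 ≈ 1465; y = 0.00 + 1 × 1364.00/3 ≈ 455.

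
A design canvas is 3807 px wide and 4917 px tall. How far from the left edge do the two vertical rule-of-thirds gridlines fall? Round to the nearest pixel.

x = 1269 px and x = 2538 px

3807 / 3 = 1269, so the vertical lines sit at one and two thirds of 3807.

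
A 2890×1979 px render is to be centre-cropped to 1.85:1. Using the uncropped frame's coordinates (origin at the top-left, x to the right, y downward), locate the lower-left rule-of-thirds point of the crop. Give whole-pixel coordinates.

(963, 1250)

2890/1979 < 1.85/1, so the 1.85:1 crop keeps the full width 2890 and trims height to 2890 × 1/1.85 = 1562.16 px.
Top offset = (1979 − 1562.16)/2 = 208.42 px; left offset = 0.
Lower-left is one-third across and two-thirds down within the crop:
x = 0.00 + 1 × 2890.00/3 ≈ 963; y = 208.42 + 2 × 1562.16/3 ≈ 1250.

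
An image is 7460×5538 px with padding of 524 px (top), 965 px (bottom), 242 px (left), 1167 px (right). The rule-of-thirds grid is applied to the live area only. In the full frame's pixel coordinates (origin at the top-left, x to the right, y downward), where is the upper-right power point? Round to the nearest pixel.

Content width = 7460 − 242 − 1167 = 6051 px; content height = 5538 − 524 − 965 = 4049 px.
Upper-right is two-thirds across and one-third down within the live area.
x = 242 + 2 × 6051/3 = 242 + 4034.00 ≈ 4276
y = 524 + 1 × 4049/3 = 524 + 1349.67 ≈ 1874

x = 4276 px, y = 1874 px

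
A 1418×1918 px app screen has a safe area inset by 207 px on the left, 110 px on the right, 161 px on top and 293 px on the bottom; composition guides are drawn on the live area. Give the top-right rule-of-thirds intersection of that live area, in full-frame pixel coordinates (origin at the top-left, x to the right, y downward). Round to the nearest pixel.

Content width = 1418 − 207 − 110 = 1101 px; content height = 1918 − 161 − 293 = 1464 px.
Top-right is two-thirds across and one-third down within the live area.
x = 207 + 2 × 1101/3 = 207 + 734.00 ≈ 941
y = 161 + 1 × 1464/3 = 161 + 488.00 ≈ 649

(941, 649)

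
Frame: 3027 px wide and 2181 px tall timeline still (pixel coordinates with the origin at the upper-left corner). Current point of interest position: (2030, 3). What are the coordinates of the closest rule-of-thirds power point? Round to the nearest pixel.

x = 2018 px, y = 727 px

Third lines: x ∈ {1009, 2018}, y ∈ {727, 1454}.
2030 is closer to x = 2018; 3 is closer to y = 727.
So the nearest intersection is the upper-right power point.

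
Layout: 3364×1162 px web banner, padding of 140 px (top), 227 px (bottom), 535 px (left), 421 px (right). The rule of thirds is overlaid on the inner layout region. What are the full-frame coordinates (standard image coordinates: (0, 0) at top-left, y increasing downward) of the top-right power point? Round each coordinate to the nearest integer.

x = 2140 px, y = 405 px

Content width = 3364 − 535 − 421 = 2408 px; content height = 1162 − 140 − 227 = 795 px.
Top-right is two-thirds across and one-third down within the inner layout region.
x = 535 + 2 × 2408/3 = 535 + 1605.33 ≈ 2140
y = 140 + 1 × 795/3 = 140 + 265.00 ≈ 405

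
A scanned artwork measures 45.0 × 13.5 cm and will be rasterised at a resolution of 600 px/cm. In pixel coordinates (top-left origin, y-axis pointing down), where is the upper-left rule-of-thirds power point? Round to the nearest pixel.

In pixels the canvas is 45.0 × 600 = 27000 wide and 13.5 × 600 = 8100 tall.
The upper-left point is one-third across and one-third down:
x = 1 × 27000/3 ≈ 9000; y = 1 × 8100/3 ≈ 2700.

(9000, 2700)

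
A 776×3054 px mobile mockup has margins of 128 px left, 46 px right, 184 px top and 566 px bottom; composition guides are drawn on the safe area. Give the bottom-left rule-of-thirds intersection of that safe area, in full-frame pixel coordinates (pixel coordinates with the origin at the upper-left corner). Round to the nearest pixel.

Content width = 776 − 128 − 46 = 602 px; content height = 3054 − 184 − 566 = 2304 px.
Bottom-left is one-third across and two-thirds down within the safe area.
x = 128 + 1 × 602/3 = 128 + 200.67 ≈ 329
y = 184 + 2 × 2304/3 = 184 + 1536.00 ≈ 1720

(329, 1720)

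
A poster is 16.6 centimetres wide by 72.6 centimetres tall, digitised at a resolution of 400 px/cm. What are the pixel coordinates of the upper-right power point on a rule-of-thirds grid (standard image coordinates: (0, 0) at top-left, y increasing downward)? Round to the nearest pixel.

x = 4427 px, y = 9680 px

In pixels the canvas is 16.6 × 400 = 6640 wide and 72.6 × 400 = 29040 tall.
The upper-right point is two-thirds across and one-third down:
x = 2 × 6640/3 ≈ 4427; y = 1 × 29040/3 ≈ 9680.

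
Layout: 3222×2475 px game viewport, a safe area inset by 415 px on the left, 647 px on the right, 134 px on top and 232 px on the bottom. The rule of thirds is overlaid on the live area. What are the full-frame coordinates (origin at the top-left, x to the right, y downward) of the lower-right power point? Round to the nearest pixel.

x = 1855 px, y = 1540 px

Content width = 3222 − 415 − 647 = 2160 px; content height = 2475 − 134 − 232 = 2109 px.
Lower-right is two-thirds across and two-thirds down within the live area.
x = 415 + 2 × 2160/3 = 415 + 1440.00 ≈ 1855
y = 134 + 2 × 2109/3 = 134 + 1406.00 ≈ 1540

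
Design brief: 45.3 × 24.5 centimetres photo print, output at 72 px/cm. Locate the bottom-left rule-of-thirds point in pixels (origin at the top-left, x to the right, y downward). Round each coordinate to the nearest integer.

In pixels the canvas is 45.3 × 72 = 3261.6 wide and 24.5 × 72 = 1764 tall.
The bottom-left point is one-third across and two-thirds down:
x = 1 × 3261.6/3 ≈ 1087; y = 2 × 1764/3 ≈ 1176.

(1087, 1176)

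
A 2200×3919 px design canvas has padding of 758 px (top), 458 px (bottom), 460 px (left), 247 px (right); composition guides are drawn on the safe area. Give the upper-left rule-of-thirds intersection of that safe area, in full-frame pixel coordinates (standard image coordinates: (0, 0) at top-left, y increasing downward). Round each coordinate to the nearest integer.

(958, 1659)

Content width = 2200 − 460 − 247 = 1493 px; content height = 3919 − 758 − 458 = 2703 px.
Upper-left is one-third across and one-third down within the safe area.
x = 460 + 1 × 1493/3 = 460 + 497.67 ≈ 958
y = 758 + 1 × 2703/3 = 758 + 901.00 ≈ 1659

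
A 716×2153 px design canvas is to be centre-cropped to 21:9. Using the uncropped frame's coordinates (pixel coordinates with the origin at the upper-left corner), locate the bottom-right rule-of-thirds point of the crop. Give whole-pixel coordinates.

716/2153 < 21/9, so the 21:9 crop keeps the full width 716 and trims height to 716 × 9/21 = 306.86 px.
Top offset = (2153 − 306.86)/2 = 923.07 px; left offset = 0.
Bottom-right is two-thirds across and two-thirds down within the crop:
x = 0.00 + 2 × 716.00/3 ≈ 477; y = 923.07 + 2 × 306.86/3 ≈ 1128.

x = 477 px, y = 1128 px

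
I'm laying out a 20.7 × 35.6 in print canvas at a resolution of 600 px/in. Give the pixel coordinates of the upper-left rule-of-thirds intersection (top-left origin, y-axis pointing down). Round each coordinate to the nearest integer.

In pixels the canvas is 20.7 × 600 = 12420 wide and 35.6 × 600 = 21360 tall.
The upper-left point is one-third across and one-third down:
x = 1 × 12420/3 ≈ 4140; y = 1 × 21360/3 ≈ 7120.

x = 4140 px, y = 7120 px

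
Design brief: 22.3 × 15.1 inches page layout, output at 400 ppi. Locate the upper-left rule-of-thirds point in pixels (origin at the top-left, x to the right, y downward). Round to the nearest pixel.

x = 2973 px, y = 2013 px

In pixels the canvas is 22.3 × 400 = 8920 wide and 15.1 × 400 = 6040 tall.
The upper-left point is one-third across and one-third down:
x = 1 × 8920/3 ≈ 2973; y = 1 × 6040/3 ≈ 2013.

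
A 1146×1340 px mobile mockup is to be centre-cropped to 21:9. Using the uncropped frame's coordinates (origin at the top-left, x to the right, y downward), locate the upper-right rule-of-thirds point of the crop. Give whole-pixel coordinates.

x = 764 px, y = 588 px

1146/1340 < 21/9, so the 21:9 crop keeps the full width 1146 and trims height to 1146 × 9/21 = 491.14 px.
Top offset = (1340 − 491.14)/2 = 424.43 px; left offset = 0.
Upper-right is two-thirds across and one-third down within the crop:
x = 0.00 + 2 × 1146.00/3 ≈ 764; y = 424.43 + 1 × 491.14/3 ≈ 588.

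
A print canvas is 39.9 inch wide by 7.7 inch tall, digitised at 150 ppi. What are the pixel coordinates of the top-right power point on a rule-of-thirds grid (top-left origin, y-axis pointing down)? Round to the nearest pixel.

In pixels the canvas is 39.9 × 150 = 5985 wide and 7.7 × 150 = 1155 tall.
The top-right point is two-thirds across and one-third down:
x = 2 × 5985/3 ≈ 3990; y = 1 × 1155/3 ≈ 385.

(3990, 385)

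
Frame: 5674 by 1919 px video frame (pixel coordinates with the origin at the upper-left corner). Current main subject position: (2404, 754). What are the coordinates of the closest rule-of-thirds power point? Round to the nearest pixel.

Third lines: x ∈ {1891, 3783}, y ∈ {640, 1279}.
2404 is closer to x = 1891; 754 is closer to y = 640.
So the nearest intersection is the upper-left power point.

x = 1891 px, y = 640 px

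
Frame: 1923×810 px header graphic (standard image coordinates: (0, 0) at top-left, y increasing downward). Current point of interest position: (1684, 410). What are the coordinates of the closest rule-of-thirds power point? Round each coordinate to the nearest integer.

(1282, 540)

Third lines: x ∈ {641, 1282}, y ∈ {270, 540}.
1684 is closer to x = 1282; 410 is closer to y = 540.
So the nearest intersection is the lower-right power point.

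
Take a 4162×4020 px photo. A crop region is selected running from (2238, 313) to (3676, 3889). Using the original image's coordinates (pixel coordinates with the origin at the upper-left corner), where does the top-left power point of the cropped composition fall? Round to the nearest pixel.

Crop width = 3676 − 2238 = 1438 px; one third is 479.33 px.
Crop height = 3889 − 313 = 3576 px; one third is 1192.00 px.
The top-left point is one-third across and one-third down within the crop:
x = 2238 + 1 × 479.33 ≈ 2717; y = 313 + 1 × 1192.00 ≈ 1505.

x = 2717 px, y = 1505 px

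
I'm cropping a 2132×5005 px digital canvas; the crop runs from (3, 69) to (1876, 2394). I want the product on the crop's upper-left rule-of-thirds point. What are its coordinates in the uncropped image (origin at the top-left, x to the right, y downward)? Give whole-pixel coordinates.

Crop width = 1876 − 3 = 1873 px; one third is 624.33 px.
Crop height = 2394 − 69 = 2325 px; one third is 775.00 px.
The upper-left point is one-third across and one-third down within the crop:
x = 3 + 1 × 624.33 ≈ 627; y = 69 + 1 × 775.00 ≈ 844.

x = 627 px, y = 844 px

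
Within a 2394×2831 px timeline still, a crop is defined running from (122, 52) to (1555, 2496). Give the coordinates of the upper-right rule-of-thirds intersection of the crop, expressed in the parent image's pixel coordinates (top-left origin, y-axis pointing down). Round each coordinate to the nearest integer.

(1077, 867)

Crop width = 1555 − 122 = 1433 px; one third is 477.67 px.
Crop height = 2496 − 52 = 2444 px; one third is 814.67 px.
The upper-right point is two-thirds across and one-third down within the crop:
x = 122 + 2 × 477.67 ≈ 1077; y = 52 + 1 × 814.67 ≈ 867.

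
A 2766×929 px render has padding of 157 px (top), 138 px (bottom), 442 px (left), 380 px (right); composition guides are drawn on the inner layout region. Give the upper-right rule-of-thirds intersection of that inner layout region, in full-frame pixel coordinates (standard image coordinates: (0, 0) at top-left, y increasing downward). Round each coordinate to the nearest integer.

Content width = 2766 − 442 − 380 = 1944 px; content height = 929 − 157 − 138 = 634 px.
Upper-right is two-thirds across and one-third down within the inner layout region.
x = 442 + 2 × 1944/3 = 442 + 1296.00 ≈ 1738
y = 157 + 1 × 634/3 = 157 + 211.33 ≈ 368

x = 1738 px, y = 368 px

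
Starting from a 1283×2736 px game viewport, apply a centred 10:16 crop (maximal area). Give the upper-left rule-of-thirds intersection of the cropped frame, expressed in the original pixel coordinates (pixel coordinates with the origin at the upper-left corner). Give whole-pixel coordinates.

(428, 1026)

1283/2736 < 10/16, so the 10:16 crop keeps the full width 1283 and trims height to 1283 × 16/10 = 2052.80 px.
Top offset = (2736 − 2052.80)/2 = 341.60 px; left offset = 0.
Upper-left is one-third across and one-third down within the crop:
x = 0.00 + 1 × 1283.00/3 ≈ 428; y = 341.60 + 1 × 2052.80/3 ≈ 1026.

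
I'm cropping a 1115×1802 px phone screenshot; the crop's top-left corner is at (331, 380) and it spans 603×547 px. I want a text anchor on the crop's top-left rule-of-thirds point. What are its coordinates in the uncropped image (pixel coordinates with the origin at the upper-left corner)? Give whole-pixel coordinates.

(532, 562)

One third of the crop width 603 is 201.00 px.
One third of the crop height 547 is 182.33 px.
The top-left point is one-third across and one-third down within the crop:
x = 331 + 1 × 201.00 ≈ 532; y = 380 + 1 × 182.33 ≈ 562.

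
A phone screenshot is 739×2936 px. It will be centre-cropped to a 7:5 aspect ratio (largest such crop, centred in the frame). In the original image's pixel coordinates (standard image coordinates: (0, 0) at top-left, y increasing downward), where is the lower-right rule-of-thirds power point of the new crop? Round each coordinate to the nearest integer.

(493, 1556)

739/2936 < 7/5, so the 7:5 crop keeps the full width 739 and trims height to 739 × 5/7 = 527.86 px.
Top offset = (2936 − 527.86)/2 = 1204.07 px; left offset = 0.
Lower-right is two-thirds across and two-thirds down within the crop:
x = 0.00 + 2 × 739.00/3 ≈ 493; y = 1204.07 + 2 × 527.86/3 ≈ 1556.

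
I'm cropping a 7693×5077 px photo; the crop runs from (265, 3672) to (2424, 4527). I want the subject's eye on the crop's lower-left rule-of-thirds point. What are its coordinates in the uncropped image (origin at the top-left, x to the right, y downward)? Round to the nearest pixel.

(985, 4242)

Crop width = 2424 − 265 = 2159 px; one third is 719.67 px.
Crop height = 4527 − 3672 = 855 px; one third is 285.00 px.
The lower-left point is one-third across and two-thirds down within the crop:
x = 265 + 1 × 719.67 ≈ 985; y = 3672 + 2 × 285.00 ≈ 4242.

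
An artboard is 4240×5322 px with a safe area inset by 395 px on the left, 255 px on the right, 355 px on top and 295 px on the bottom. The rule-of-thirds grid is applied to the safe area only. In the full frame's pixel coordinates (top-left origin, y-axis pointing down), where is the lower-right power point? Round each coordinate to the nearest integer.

(2788, 3470)

Content width = 4240 − 395 − 255 = 3590 px; content height = 5322 − 355 − 295 = 4672 px.
Lower-right is two-thirds across and two-thirds down within the safe area.
x = 395 + 2 × 3590/3 = 395 + 2393.33 ≈ 2788
y = 355 + 2 × 4672/3 = 355 + 3114.67 ≈ 3470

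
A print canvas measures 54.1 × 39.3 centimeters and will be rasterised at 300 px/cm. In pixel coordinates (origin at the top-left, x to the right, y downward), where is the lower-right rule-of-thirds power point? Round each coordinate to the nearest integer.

In pixels the canvas is 54.1 × 300 = 16230 wide and 39.3 × 300 = 11790 tall.
The lower-right point is two-thirds across and two-thirds down:
x = 2 × 16230/3 ≈ 10820; y = 2 × 11790/3 ≈ 7860.

(10820, 7860)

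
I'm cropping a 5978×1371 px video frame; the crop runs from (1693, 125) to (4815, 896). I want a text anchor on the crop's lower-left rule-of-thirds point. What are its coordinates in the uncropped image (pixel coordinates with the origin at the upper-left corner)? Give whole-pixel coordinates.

x = 2734 px, y = 639 px

Crop width = 4815 − 1693 = 3122 px; one third is 1040.67 px.
Crop height = 896 − 125 = 771 px; one third is 257.00 px.
The lower-left point is one-third across and two-thirds down within the crop:
x = 1693 + 1 × 1040.67 ≈ 2734; y = 125 + 2 × 257.00 ≈ 639.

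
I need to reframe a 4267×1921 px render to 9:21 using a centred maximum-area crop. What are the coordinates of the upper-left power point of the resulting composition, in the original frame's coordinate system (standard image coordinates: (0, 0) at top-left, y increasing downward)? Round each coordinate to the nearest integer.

(1996, 640)

4267/1921 > 9/21, so the 9:21 crop keeps the full height 1921 and trims width to 1921 × 9/21 = 823.29 px.
Left offset = (4267 − 823.29)/2 = 1721.86 px; top offset = 0.
Upper-left is one-third across and one-third down within the crop:
x = 1721.86 + 1 × 823.29/3 ≈ 1996; y = 0.00 + 1 × 1921.00/3 ≈ 640.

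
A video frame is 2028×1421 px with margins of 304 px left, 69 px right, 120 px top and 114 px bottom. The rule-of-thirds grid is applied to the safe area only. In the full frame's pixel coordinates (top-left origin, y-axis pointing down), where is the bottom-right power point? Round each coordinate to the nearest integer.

Content width = 2028 − 304 − 69 = 1655 px; content height = 1421 − 120 − 114 = 1187 px.
Bottom-right is two-thirds across and two-thirds down within the safe area.
x = 304 + 2 × 1655/3 = 304 + 1103.33 ≈ 1407
y = 120 + 2 × 1187/3 = 120 + 791.33 ≈ 911

(1407, 911)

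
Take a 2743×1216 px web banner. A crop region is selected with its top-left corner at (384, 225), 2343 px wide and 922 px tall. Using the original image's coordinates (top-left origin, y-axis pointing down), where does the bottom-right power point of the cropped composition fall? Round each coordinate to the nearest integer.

(1946, 840)

One third of the crop width 2343 is 781.00 px.
One third of the crop height 922 is 307.33 px.
The bottom-right point is two-thirds across and two-thirds down within the crop:
x = 384 + 2 × 781.00 ≈ 1946; y = 225 + 2 × 307.33 ≈ 840.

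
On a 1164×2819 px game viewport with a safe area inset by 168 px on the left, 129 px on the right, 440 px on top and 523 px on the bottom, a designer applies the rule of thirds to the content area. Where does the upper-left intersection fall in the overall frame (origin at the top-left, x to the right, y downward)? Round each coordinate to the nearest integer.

Content width = 1164 − 168 − 129 = 867 px; content height = 2819 − 440 − 523 = 1856 px.
Upper-left is one-third across and one-third down within the content area.
x = 168 + 1 × 867/3 = 168 + 289.00 ≈ 457
y = 440 + 1 × 1856/3 = 440 + 618.67 ≈ 1059

x = 457 px, y = 1059 px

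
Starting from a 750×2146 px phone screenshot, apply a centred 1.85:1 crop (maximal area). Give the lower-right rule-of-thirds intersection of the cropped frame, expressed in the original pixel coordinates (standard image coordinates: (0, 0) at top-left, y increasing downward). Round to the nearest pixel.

x = 500 px, y = 1141 px

750/2146 < 1.85/1, so the 1.85:1 crop keeps the full width 750 and trims height to 750 × 1/1.85 = 405.41 px.
Top offset = (2146 − 405.41)/2 = 870.30 px; left offset = 0.
Lower-right is two-thirds across and two-thirds down within the crop:
x = 0.00 + 2 × 750.00/3 ≈ 500; y = 870.30 + 2 × 405.41/3 ≈ 1141.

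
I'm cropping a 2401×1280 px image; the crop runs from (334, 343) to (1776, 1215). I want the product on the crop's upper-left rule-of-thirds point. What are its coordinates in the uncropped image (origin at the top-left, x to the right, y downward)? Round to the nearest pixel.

Crop width = 1776 − 334 = 1442 px; one third is 480.67 px.
Crop height = 1215 − 343 = 872 px; one third is 290.67 px.
The upper-left point is one-third across and one-third down within the crop:
x = 334 + 1 × 480.67 ≈ 815; y = 343 + 1 × 290.67 ≈ 634.

(815, 634)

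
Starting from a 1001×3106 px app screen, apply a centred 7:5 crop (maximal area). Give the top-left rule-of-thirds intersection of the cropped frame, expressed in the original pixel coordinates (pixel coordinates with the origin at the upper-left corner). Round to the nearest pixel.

x = 334 px, y = 1434 px

1001/3106 < 7/5, so the 7:5 crop keeps the full width 1001 and trims height to 1001 × 5/7 = 715.00 px.
Top offset = (3106 − 715.00)/2 = 1195.50 px; left offset = 0.
Top-left is one-third across and one-third down within the crop:
x = 0.00 + 1 × 1001.00/3 ≈ 334; y = 1195.50 + 1 × 715.00/3 ≈ 1434.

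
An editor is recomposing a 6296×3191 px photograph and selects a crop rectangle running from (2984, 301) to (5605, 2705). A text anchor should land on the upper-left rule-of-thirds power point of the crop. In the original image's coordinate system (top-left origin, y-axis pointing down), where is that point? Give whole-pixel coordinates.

Crop width = 5605 − 2984 = 2621 px; one third is 873.67 px.
Crop height = 2705 − 301 = 2404 px; one third is 801.33 px.
The upper-left point is one-third across and one-third down within the crop:
x = 2984 + 1 × 873.67 ≈ 3858; y = 301 + 1 × 801.33 ≈ 1102.

x = 3858 px, y = 1102 px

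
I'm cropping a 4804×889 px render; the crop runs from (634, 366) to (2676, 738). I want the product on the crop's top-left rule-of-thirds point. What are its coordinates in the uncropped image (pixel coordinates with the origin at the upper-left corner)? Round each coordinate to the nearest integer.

x = 1315 px, y = 490 px

Crop width = 2676 − 634 = 2042 px; one third is 680.67 px.
Crop height = 738 − 366 = 372 px; one third is 124.00 px.
The top-left point is one-third across and one-third down within the crop:
x = 634 + 1 × 680.67 ≈ 1315; y = 366 + 1 × 124.00 ≈ 490.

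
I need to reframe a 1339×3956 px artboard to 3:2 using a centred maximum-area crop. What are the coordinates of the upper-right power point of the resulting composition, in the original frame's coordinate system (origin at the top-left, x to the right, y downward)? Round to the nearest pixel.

(893, 1829)

1339/3956 < 3/2, so the 3:2 crop keeps the full width 1339 and trims height to 1339 × 2/3 = 892.67 px.
Top offset = (3956 − 892.67)/2 = 1531.67 px; left offset = 0.
Upper-right is two-thirds across and one-third down within the crop:
x = 0.00 + 2 × 1339.00/3 ≈ 893; y = 1531.67 + 1 × 892.67/3 ≈ 1829.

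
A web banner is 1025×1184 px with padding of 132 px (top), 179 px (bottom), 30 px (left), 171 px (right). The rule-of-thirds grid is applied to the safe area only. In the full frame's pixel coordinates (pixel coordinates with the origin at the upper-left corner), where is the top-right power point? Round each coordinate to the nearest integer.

x = 579 px, y = 423 px

Content width = 1025 − 30 − 171 = 824 px; content height = 1184 − 132 − 179 = 873 px.
Top-right is two-thirds across and one-third down within the safe area.
x = 30 + 2 × 824/3 = 30 + 549.33 ≈ 579
y = 132 + 1 × 873/3 = 132 + 291.00 ≈ 423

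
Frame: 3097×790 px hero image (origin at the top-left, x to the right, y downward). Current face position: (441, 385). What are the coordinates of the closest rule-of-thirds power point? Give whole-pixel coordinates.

Third lines: x ∈ {1032, 2065}, y ∈ {263, 527}.
441 is closer to x = 1032; 385 is closer to y = 263.
So the nearest intersection is the upper-left power point.

(1032, 263)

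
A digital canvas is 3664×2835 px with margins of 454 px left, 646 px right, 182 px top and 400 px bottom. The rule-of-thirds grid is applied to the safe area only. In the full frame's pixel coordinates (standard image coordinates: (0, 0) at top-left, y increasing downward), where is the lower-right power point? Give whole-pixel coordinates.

Content width = 3664 − 454 − 646 = 2564 px; content height = 2835 − 182 − 400 = 2253 px.
Lower-right is two-thirds across and two-thirds down within the safe area.
x = 454 + 2 × 2564/3 = 454 + 1709.33 ≈ 2163
y = 182 + 2 × 2253/3 = 182 + 1502.00 ≈ 1684

(2163, 1684)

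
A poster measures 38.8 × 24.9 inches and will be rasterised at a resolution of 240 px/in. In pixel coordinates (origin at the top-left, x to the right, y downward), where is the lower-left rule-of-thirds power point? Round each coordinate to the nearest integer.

In pixels the canvas is 38.8 × 240 = 9312 wide and 24.9 × 240 = 5976 tall.
The lower-left point is one-third across and two-thirds down:
x = 1 × 9312/3 ≈ 3104; y = 2 × 5976/3 ≈ 3984.

x = 3104 px, y = 3984 px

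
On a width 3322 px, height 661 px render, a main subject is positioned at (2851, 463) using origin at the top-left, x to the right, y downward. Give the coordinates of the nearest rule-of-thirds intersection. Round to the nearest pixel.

(2215, 441)

Third lines: x ∈ {1107, 2215}, y ∈ {220, 441}.
2851 is closer to x = 2215; 463 is closer to y = 441.
So the nearest intersection is the lower-right power point.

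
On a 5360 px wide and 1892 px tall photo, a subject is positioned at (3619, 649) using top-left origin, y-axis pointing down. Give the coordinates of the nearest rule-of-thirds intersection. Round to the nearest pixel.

(3573, 631)

Third lines: x ∈ {1787, 3573}, y ∈ {631, 1261}.
3619 is closer to x = 3573; 649 is closer to y = 631.
So the nearest intersection is the upper-right power point.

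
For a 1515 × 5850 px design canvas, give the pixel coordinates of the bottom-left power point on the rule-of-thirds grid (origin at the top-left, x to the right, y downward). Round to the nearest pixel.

x = 505 px, y = 3900 px

The bottom-left point sits one-third of the way across and two-thirds of the way down.
x = 1 × 1515/3 ≈ 505; y = 2 × 5850/3 ≈ 3900.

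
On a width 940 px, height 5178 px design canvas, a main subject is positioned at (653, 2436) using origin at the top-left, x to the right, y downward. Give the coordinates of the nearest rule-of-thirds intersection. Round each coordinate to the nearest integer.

Third lines: x ∈ {313, 627}, y ∈ {1726, 3452}.
653 is closer to x = 627; 2436 is closer to y = 1726.
So the nearest intersection is the upper-right power point.

x = 627 px, y = 1726 px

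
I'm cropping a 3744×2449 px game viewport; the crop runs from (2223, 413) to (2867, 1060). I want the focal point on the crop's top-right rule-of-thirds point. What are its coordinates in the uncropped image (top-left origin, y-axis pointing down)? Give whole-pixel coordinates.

(2652, 629)

Crop width = 2867 − 2223 = 644 px; one third is 214.67 px.
Crop height = 1060 − 413 = 647 px; one third is 215.67 px.
The top-right point is two-thirds across and one-third down within the crop:
x = 2223 + 2 × 214.67 ≈ 2652; y = 413 + 1 × 215.67 ≈ 629.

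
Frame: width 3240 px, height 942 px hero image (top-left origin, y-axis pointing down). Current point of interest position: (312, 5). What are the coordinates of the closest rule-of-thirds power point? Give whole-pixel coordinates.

Third lines: x ∈ {1080, 2160}, y ∈ {314, 628}.
312 is closer to x = 1080; 5 is closer to y = 314.
So the nearest intersection is the upper-left power point.

(1080, 314)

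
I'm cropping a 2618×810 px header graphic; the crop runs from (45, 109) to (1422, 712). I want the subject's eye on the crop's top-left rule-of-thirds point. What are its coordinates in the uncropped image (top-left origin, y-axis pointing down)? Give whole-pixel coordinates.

x = 504 px, y = 310 px

Crop width = 1422 − 45 = 1377 px; one third is 459.00 px.
Crop height = 712 − 109 = 603 px; one third is 201.00 px.
The top-left point is one-third across and one-third down within the crop:
x = 45 + 1 × 459.00 ≈ 504; y = 109 + 1 × 201.00 ≈ 310.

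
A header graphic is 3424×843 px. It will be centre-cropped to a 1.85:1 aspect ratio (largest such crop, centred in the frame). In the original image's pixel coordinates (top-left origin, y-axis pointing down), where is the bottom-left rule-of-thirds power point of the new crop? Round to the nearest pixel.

3424/843 > 1.85/1, so the 1.85:1 crop keeps the full height 843 and trims width to 843 × 1.85/1 = 1559.55 px.
Left offset = (3424 − 1559.55)/2 = 932.22 px; top offset = 0.
Bottom-left is one-third across and two-thirds down within the crop:
x = 932.22 + 1 × 1559.55/3 ≈ 1452; y = 0.00 + 2 × 843.00/3 ≈ 562.

(1452, 562)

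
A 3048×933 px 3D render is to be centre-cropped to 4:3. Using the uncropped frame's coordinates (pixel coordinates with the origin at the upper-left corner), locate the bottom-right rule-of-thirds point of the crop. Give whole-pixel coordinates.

3048/933 > 4/3, so the 4:3 crop keeps the full height 933 and trims width to 933 × 4/3 = 1244.00 px.
Left offset = (3048 − 1244.00)/2 = 902.00 px; top offset = 0.
Bottom-right is two-thirds across and two-thirds down within the crop:
x = 902.00 + 2 × 1244.00/3 ≈ 1731; y = 0.00 + 2 × 933.00/3 ≈ 622.

x = 1731 px, y = 622 px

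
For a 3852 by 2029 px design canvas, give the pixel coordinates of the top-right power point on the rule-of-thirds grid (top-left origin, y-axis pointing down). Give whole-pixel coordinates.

The top-right point sits two-thirds of the way across and one-third of the way down.
x = 2 × 3852/3 ≈ 2568; y = 1 × 2029/3 ≈ 676.

x = 2568 px, y = 676 px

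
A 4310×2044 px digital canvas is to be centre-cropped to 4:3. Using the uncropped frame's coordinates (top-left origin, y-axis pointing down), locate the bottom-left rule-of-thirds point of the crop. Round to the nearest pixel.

4310/2044 > 4/3, so the 4:3 crop keeps the full height 2044 and trims width to 2044 × 4/3 = 2725.33 px.
Left offset = (4310 − 2725.33)/2 = 792.33 px; top offset = 0.
Bottom-left is one-third across and two-thirds down within the crop:
x = 792.33 + 1 × 2725.33/3 ≈ 1701; y = 0.00 + 2 × 2044.00/3 ≈ 1363.

(1701, 1363)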